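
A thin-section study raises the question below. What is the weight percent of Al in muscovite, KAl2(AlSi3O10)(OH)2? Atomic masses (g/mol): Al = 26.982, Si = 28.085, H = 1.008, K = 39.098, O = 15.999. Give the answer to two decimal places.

20.32 mass %

M(KAl2(AlSi3O10)(OH)2) = 398.303 g/mol.
Al contributes 3 × 26.982 = 80.946 g per mole.
80.946/398.303 = 0.2032 → 20.32%.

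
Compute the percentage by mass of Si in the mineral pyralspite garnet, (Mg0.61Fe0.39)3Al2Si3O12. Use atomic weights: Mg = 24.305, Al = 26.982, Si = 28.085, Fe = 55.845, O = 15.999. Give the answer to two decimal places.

Molar mass of (Mg0.61Fe0.39)3Al2Si3O12: 1.83*24.305 + 1.17*55.845 + 2*26.982 + 3*28.085 + 12*15.999 = 440.024 g/mol.
Mass of Si per formula unit: 3 × 28.085 = 84.255 g.
Weight fraction Si = 84.255 / 440.024 = 0.1915.

19.15 mass %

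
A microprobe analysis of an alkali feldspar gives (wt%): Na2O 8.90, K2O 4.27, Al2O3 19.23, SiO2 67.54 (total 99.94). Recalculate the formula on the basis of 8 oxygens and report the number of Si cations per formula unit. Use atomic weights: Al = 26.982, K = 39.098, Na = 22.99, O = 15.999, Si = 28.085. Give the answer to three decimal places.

2.995 Si apfu

Na2O (M=61.979): mol = 0.14360; Na = 0.28720, O = 0.14360.
K2O (M=94.195): mol = 0.04533; K = 0.09066, O = 0.04533.
Al2O3 (M=101.961): mol = 0.18860; Al = 0.37720, O = 0.56580.
SiO2 (M=60.083): mol = 1.12411; Si = 1.12411, O = 2.24822.
ΣO = 3.00295; factor = 8/ΣO = 2.66405.
Si apfu = 1.12411 × 2.66405 = 2.995.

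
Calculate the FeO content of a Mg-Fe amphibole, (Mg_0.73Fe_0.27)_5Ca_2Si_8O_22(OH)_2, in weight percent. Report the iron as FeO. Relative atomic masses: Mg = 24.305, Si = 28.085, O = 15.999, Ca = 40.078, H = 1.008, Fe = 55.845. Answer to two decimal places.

Molar mass of (Mg_0.73Fe_0.27)_5Ca_2Si_8O_22(OH)_2 = 3.65*24.305 + 1.35*55.845 + 2*40.078 + 8*28.085 + 24*15.999 + 2*1.008 = 854.932 g/mol.
Each formula unit contains 1.35 Fe, equivalent to 1.35/1 = 1.3500 mol FeO.
M(FeO) = 1×55.845 + 1×15.999 = 71.844 g/mol.
Mass of FeO per formula unit = 1.3500 × 71.844 = 96.989 g.
FeO wt% = 96.989 / 854.932 × 100 = 11.34%.

11.34 wt%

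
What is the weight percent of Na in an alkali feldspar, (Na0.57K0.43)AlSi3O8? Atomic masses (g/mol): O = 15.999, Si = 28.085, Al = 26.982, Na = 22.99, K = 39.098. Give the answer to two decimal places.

Formula mass = 0.57*22.99 + 0.43*39.098 + 1*26.982 + 3*28.085 + 8*15.999 = 269.145 g/mol, of which 13.104 g is Na.
So Na makes up 13.104/269.145 = 0.0487 of the mass, i.e. 4.87%.

4.87 weight percent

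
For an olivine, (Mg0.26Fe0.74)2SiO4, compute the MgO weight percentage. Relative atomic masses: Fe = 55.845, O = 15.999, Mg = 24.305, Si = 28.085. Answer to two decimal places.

M((Mg0.26Fe0.74)2SiO4) = 187.370 g/mol; M(MgO) = 40.304 g/mol.
Moles MgO per formula unit = 0.52 Mg ÷ 1 = 0.5200.
MgO fraction = (0.5200 × 40.304) / 187.370 = 20.958/187.370 = 0.1119.

11.19 wt%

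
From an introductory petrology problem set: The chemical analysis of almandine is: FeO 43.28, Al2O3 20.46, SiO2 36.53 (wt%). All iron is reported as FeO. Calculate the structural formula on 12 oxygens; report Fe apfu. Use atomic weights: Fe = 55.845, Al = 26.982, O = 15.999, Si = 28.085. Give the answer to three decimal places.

2.987 Fe apfu

43.28 wt% FeO ÷ 71.844 g/mol = 0.60242 mol, giving 0.60242 Fe and 0.60242 O.
20.46 wt% Al2O3 ÷ 101.961 g/mol = 0.20066 mol, giving 0.40132 Al and 0.60198 O.
36.53 wt% SiO2 ÷ 60.083 g/mol = 0.60799 mol, giving 0.60799 Si and 1.21598 O.
Oxygen sums to 2.42038; scaling by 12/2.42038 = 4.95790 puts the formula on 12 O.
Fe: 0.60242 × 4.95790 = 2.987 atoms per formula unit.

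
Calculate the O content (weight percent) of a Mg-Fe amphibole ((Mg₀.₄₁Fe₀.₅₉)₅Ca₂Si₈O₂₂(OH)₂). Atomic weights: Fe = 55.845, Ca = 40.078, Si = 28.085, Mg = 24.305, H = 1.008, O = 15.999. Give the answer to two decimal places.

42.41 weight percent

M((Mg₀.₄₁Fe₀.₅₉)₅Ca₂Si₈O₂₂(OH)₂) = 905.396 g/mol.
O contributes 24 × 15.999 = 383.976 g per mole.
383.976/905.396 = 0.4241 → 42.41%.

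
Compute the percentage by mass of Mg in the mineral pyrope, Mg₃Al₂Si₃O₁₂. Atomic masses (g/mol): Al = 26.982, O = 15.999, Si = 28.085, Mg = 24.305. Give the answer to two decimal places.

Formula mass = 3·24.305 + 2·26.982 + 3·28.085 + 12·15.999 = 403.122 g/mol, of which 72.915 g is Mg.
So Mg makes up 72.915/403.122 = 0.1809 of the mass, i.e. 18.09%.

18.09 mass %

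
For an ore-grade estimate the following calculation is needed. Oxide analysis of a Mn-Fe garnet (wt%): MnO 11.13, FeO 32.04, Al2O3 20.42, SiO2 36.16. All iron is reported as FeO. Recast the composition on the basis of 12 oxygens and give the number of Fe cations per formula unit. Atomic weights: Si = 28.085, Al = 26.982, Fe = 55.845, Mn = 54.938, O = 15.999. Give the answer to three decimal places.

11.13 wt% MnO ÷ 70.937 g/mol = 0.15690 mol, giving 0.15690 Mn and 0.15690 O.
32.04 wt% FeO ÷ 71.844 g/mol = 0.44597 mol, giving 0.44597 Fe and 0.44597 O.
20.42 wt% Al2O3 ÷ 101.961 g/mol = 0.20027 mol, giving 0.40054 Al and 0.60081 O.
36.16 wt% SiO2 ÷ 60.083 g/mol = 0.60183 mol, giving 0.60183 Si and 1.20366 O.
Oxygen sums to 2.40734; scaling by 12/2.40734 = 4.98475 puts the formula on 12 O.
Fe: 0.44597 × 4.98475 = 2.223 atoms per formula unit.

2.223 Fe apfu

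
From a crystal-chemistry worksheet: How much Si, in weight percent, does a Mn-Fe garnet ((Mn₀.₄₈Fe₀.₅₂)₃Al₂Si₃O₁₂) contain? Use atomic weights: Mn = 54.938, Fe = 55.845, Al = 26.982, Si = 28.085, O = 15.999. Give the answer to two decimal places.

16.97 weight percent

Molar mass of (Mn₀.₄₈Fe₀.₅₂)₃Al₂Si₃O₁₂: 1.44·54.938 + 1.56·55.845 + 2·26.982 + 3·28.085 + 12·15.999 = 496.436 g/mol.
Mass of Si per formula unit: 3 × 28.085 = 84.255 g.
Weight fraction Si = 84.255 / 496.436 = 0.1697.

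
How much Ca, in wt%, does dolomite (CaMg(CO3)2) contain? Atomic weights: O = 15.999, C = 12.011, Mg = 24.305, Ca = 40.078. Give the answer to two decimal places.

21.73 wt%

Molar mass of CaMg(CO3)2: 1×40.078 + 1×24.305 + 2×12.011 + 6×15.999 = 184.399 g/mol.
Mass of Ca per formula unit: 1 × 40.078 = 40.078 g.
Weight fraction Ca = 40.078 / 184.399 = 0.2173.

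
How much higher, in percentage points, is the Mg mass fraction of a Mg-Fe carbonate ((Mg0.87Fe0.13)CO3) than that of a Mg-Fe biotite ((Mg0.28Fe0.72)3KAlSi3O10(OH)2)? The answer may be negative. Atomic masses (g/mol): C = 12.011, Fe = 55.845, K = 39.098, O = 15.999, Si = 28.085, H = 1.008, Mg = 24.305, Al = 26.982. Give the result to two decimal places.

19.71 percentage points

M((Mg0.87Fe0.13)CO3) = 88.413 g/mol, so wt% Mg = 21.145/88.413 × 100 = 23.92%.
M((Mg0.28Fe0.72)3KAlSi3O10(OH)2) = 485.380 g/mol, so wt% Mg = 20.416/485.380 × 100 = 4.21%.
23.92 − 4.21 = 19.71 pp.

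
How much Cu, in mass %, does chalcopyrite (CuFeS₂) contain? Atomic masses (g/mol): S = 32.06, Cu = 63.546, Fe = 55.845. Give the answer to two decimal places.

34.63 mass %

Molar mass of CuFeS₂: 1*63.546 + 1*55.845 + 2*32.06 = 183.511 g/mol.
Mass of Cu per formula unit: 1 × 63.546 = 63.546 g.
Weight fraction Cu = 63.546 / 183.511 = 0.3463.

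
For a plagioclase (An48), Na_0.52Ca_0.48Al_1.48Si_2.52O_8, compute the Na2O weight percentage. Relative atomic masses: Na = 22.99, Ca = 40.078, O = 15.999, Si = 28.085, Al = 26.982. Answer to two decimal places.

M(Na_0.52Ca_0.48Al_1.48Si_2.52O_8) = 269.892 g/mol; M(Na2O) = 61.979 g/mol.
Moles Na2O per formula unit = 0.52 Na ÷ 2 = 0.2600.
Na2O fraction = (0.2600 × 61.979) / 269.892 = 16.115/269.892 = 0.0597.

5.97 wt%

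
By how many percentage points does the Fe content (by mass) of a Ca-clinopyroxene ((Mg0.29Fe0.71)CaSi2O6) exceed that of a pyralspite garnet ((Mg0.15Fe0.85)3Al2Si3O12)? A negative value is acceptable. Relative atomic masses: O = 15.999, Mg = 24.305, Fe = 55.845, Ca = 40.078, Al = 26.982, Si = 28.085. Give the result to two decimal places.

-12.86 percentage points

Fe in (Mg0.29Fe0.71)CaSi2O6: molar mass 238.940 g/mol; 0.71×55.845 = 39.650 g → 16.59 wt%.
Fe in (Mg0.15Fe0.85)3Al2Si3O12: molar mass 483.549 g/mol; 2.55×55.845 = 142.405 g → 29.45 wt%.
Difference = 16.59 − 29.45 = -12.86 percentage points.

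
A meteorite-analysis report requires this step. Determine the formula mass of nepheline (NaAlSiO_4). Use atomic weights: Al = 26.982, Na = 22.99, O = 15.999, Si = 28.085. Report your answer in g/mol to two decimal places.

142.05 g/mol

Na: 1 × 22.99 = 22.9900
Al: 1 × 26.982 = 26.9820
Si: 1 × 28.085 = 28.0850
O: 4 × 15.999 = 63.9960
Summing the contributions gives the formula mass.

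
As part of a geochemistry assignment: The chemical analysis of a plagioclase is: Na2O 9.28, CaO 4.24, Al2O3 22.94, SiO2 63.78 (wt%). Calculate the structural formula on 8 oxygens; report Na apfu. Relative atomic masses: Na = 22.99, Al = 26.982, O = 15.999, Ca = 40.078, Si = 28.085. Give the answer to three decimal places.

Na2O (M=61.979): mol = 0.14973; Na = 0.29946, O = 0.14973.
CaO (M=56.077): mol = 0.07561; Ca = 0.07561, O = 0.07561.
Al2O3 (M=101.961): mol = 0.22499; Al = 0.44998, O = 0.67497.
SiO2 (M=60.083): mol = 1.06153; Si = 1.06153, O = 2.12306.
ΣO = 3.02337; factor = 8/ΣO = 2.64605.
Na apfu = 0.29946 × 2.64605 = 0.792.

0.792 Na apfu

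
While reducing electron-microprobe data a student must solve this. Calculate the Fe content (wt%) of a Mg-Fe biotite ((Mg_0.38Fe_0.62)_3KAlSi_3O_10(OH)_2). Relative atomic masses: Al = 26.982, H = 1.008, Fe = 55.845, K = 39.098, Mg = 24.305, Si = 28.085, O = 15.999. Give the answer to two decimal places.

Molar mass of (Mg_0.38Fe_0.62)_3KAlSi_3O_10(OH)_2: 1.14*24.305 + 1.86*55.845 + 1*39.098 + 1*26.982 + 3*28.085 + 12*15.999 + 2*1.008 = 475.918 g/mol.
Mass of Fe per formula unit: 1.86 × 55.845 = 103.872 g.
Weight fraction Fe = 103.872 / 475.918 = 0.2183.

21.83 wt%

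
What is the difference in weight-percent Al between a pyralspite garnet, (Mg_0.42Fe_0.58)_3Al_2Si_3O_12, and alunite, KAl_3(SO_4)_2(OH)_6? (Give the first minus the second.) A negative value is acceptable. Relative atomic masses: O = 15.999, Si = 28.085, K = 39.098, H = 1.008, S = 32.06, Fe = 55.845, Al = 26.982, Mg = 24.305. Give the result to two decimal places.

First mineral: 53.964 g Al in 458.002 g formula = 11.78 wt% Al.
Second mineral: 80.946 g Al in 414.198 g formula = 19.54 wt% Al.
11.78% − 19.54% gives a difference of -7.76 percentage points.

-7.76 percentage points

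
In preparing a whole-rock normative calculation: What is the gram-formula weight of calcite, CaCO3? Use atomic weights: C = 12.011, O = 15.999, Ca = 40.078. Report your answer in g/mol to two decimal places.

Ca: 1 × 40.078 = 40.0780
C: 1 × 12.011 = 12.0110
O: 3 × 15.999 = 47.9970
Summing the contributions gives the formula mass.

100.09 g/mol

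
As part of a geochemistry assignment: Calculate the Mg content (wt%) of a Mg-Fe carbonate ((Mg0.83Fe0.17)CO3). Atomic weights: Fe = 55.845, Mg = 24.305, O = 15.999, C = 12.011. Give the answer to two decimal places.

22.50 wt%

M((Mg0.83Fe0.17)CO3) = 89.675 g/mol.
Mg contributes 0.83 × 24.305 = 20.173 g per mole.
20.173/89.675 = 0.2250 → 22.50%.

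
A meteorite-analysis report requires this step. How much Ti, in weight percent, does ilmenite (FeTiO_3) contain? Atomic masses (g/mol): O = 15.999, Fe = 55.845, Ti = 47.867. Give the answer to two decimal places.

M(FeTiO_3) = 151.709 g/mol.
Ti contributes 1 × 47.867 = 47.867 g per mole.
47.867/151.709 = 0.3155 → 31.55%.

31.55 weight percent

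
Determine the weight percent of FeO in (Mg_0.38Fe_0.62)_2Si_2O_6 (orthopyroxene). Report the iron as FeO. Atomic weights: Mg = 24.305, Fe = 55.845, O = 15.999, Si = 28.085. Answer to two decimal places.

37.14 wt%

Formula mass = 239.884 g/mol.
1.24 Fe → 1.2400 mol FeO per formula unit; M(FeO) = 71.844, so FeO mass = 89.087 g.
89.087/239.884 × 100 = 37.14 wt%.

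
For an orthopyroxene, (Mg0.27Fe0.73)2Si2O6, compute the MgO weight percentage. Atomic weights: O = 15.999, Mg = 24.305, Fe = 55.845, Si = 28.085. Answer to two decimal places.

Molar mass of (Mg0.27Fe0.73)2Si2O6 = 0.54×24.305 + 1.46×55.845 + 2×28.085 + 6×15.999 = 246.822 g/mol.
Each formula unit contains 0.54 Mg, equivalent to 0.54/1 = 0.5400 mol MgO.
M(MgO) = 1×24.305 + 1×15.999 = 40.304 g/mol.
Mass of MgO per formula unit = 0.5400 × 40.304 = 21.764 g.
MgO wt% = 21.764 / 246.822 × 100 = 8.82%.

8.82 wt%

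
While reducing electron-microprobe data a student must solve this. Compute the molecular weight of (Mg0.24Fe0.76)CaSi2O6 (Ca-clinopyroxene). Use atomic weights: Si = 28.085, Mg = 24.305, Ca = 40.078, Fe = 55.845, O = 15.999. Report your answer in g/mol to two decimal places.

Mg: 0.24 × 24.305 = 5.8332
Fe: 0.76 × 55.845 = 42.4422
Ca: 1 × 40.078 = 40.0780
Si: 2 × 28.085 = 56.1700
O: 6 × 15.999 = 95.9940
Summing the contributions gives the formula mass.

240.52 g/mol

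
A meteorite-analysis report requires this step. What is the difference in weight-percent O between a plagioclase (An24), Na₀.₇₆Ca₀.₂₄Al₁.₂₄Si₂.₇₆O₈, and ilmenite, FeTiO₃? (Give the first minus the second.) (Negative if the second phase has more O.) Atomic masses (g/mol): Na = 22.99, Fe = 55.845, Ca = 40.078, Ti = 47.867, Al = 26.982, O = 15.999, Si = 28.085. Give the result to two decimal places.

16.47 percentage points

M(Na₀.₇₆Ca₀.₂₄Al₁.₂₄Si₂.₇₆O₈) = 266.055 g/mol, so wt% O = 127.992/266.055 × 100 = 48.11%.
M(FeTiO₃) = 151.709 g/mol, so wt% O = 47.997/151.709 × 100 = 31.64%.
48.11 − 31.64 = 16.47 pp.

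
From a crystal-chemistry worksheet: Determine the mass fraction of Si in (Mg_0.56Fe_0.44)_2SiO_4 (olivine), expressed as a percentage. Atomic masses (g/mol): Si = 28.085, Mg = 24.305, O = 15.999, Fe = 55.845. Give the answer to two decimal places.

16.67 weight percent

Formula mass = 1.12·24.305 + 0.88·55.845 + 1·28.085 + 4·15.999 = 168.446 g/mol, of which 28.085 g is Si.
So Si makes up 28.085/168.446 = 0.1667 of the mass, i.e. 16.67%.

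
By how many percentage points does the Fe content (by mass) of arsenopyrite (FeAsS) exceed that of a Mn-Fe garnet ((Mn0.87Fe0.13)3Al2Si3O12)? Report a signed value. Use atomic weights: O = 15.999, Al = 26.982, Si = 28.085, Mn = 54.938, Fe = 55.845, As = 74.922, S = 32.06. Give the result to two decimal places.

29.90 percentage points

M(FeAsS) = 162.827 g/mol, so wt% Fe = 55.845/162.827 × 100 = 34.30%.
M((Mn0.87Fe0.13)3Al2Si3O12) = 495.375 g/mol, so wt% Fe = 21.780/495.375 × 100 = 4.40%.
34.30 − 4.40 = 29.90 pp.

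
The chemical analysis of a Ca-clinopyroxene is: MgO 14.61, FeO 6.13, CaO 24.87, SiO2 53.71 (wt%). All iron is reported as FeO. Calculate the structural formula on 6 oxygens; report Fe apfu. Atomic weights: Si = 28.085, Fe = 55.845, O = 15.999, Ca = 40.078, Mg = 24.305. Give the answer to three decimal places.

14.61 wt% MgO ÷ 40.304 g/mol = 0.36250 mol, giving 0.36250 Mg and 0.36250 O.
6.13 wt% FeO ÷ 71.844 g/mol = 0.08532 mol, giving 0.08532 Fe and 0.08532 O.
24.87 wt% CaO ÷ 56.077 g/mol = 0.44350 mol, giving 0.44350 Ca and 0.44350 O.
53.71 wt% SiO2 ÷ 60.083 g/mol = 0.89393 mol, giving 0.89393 Si and 1.78786 O.
Oxygen sums to 2.67918; scaling by 6/2.67918 = 2.23949 puts the formula on 6 O.
Fe: 0.08532 × 2.23949 = 0.191 atoms per formula unit.

0.191 Fe apfu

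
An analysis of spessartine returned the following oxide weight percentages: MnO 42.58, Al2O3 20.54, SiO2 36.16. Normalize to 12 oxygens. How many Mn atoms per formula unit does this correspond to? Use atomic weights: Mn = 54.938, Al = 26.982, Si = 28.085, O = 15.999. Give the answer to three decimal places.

42.58 wt% MnO ÷ 70.937 g/mol = 0.60025 mol, giving 0.60025 Mn and 0.60025 O.
20.54 wt% Al2O3 ÷ 101.961 g/mol = 0.20145 mol, giving 0.40290 Al and 0.60435 O.
36.16 wt% SiO2 ÷ 60.083 g/mol = 0.60183 mol, giving 0.60183 Si and 1.20366 O.
Oxygen sums to 2.40826; scaling by 12/2.40826 = 4.98285 puts the formula on 12 O.
Mn: 0.60025 × 4.98285 = 2.991 atoms per formula unit.

2.991 Mn apfu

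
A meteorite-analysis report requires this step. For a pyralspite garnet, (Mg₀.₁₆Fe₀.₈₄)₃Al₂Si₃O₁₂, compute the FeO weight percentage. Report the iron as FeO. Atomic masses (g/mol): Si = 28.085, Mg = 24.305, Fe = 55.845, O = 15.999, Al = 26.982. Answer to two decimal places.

M((Mg₀.₁₆Fe₀.₈₄)₃Al₂Si₃O₁₂) = 482.603 g/mol; M(FeO) = 71.844 g/mol.
Moles FeO per formula unit = 2.52 Fe ÷ 1 = 2.5200.
FeO fraction = (2.5200 × 71.844) / 482.603 = 181.047/482.603 = 0.3751.

37.51 wt%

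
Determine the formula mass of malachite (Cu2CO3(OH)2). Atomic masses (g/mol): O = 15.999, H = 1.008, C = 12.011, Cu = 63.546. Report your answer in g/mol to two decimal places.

Cu: 2 × 63.546 = 127.0920
C: 1 × 12.011 = 12.0110
O: 5 × 15.999 = 79.9950
H: 2 × 1.008 = 2.0160
Summing the contributions gives the formula mass.

221.11 g/mol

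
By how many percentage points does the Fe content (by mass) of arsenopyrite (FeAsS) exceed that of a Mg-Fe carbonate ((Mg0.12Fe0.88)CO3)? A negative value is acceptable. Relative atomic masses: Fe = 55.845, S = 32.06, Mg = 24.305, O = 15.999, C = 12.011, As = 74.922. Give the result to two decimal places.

Fe in FeAsS: molar mass 162.827 g/mol; 1×55.845 = 55.845 g → 34.30 wt%.
Fe in (Mg0.12Fe0.88)CO3: molar mass 112.068 g/mol; 0.88×55.845 = 49.144 g → 43.85 wt%.
Difference = 34.30 − 43.85 = -9.55 percentage points.

-9.55 percentage points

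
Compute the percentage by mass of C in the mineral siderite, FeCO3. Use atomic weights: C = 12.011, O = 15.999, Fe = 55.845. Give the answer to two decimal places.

10.37 weight percent

M(FeCO3) = 115.853 g/mol.
C contributes 1 × 12.011 = 12.011 g per mole.
12.011/115.853 = 0.1037 → 10.37%.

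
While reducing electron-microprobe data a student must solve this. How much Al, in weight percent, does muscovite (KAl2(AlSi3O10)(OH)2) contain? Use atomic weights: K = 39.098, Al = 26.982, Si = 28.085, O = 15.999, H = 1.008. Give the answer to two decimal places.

20.32 weight percent

M(KAl2(AlSi3O10)(OH)2) = 398.303 g/mol.
Al contributes 3 × 26.982 = 80.946 g per mole.
80.946/398.303 = 0.2032 → 20.32%.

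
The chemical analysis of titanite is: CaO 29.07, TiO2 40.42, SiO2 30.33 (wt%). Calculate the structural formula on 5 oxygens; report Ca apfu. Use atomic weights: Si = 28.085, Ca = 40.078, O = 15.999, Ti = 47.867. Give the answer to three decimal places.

CaO: 29.07/56.077 = 0.51839 mol → 0.51839 mol Ca, 0.51839 mol O.
TiO2: 40.42/79.865 = 0.50610 mol → 0.50610 mol Ti, 1.01220 mol O.
SiO2: 30.33/60.083 = 0.50480 mol → 0.50480 mol Si, 1.00960 mol O.
Total oxygen = 2.54019 mol. Normalization factor = 5/2.54019 = 1.96836.
Ca per 5 O = 0.51839 × 1.96836 = 1.020.

1.020 Ca apfu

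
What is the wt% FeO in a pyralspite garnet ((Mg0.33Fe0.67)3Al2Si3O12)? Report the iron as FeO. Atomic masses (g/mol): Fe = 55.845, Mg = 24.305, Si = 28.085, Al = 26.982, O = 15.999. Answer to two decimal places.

M((Mg0.33Fe0.67)3Al2Si3O12) = 466.517 g/mol; M(FeO) = 71.844 g/mol.
Moles FeO per formula unit = 2.01 Fe ÷ 1 = 2.0100.
FeO fraction = (2.0100 × 71.844) / 466.517 = 144.406/466.517 = 0.3095.

30.95 wt%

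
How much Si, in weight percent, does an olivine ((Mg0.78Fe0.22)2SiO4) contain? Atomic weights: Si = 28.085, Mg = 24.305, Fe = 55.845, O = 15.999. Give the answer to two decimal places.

18.17 weight percent

Molar mass of (Mg0.78Fe0.22)2SiO4: 1.56·24.305 + 0.44·55.845 + 1·28.085 + 4·15.999 = 154.569 g/mol.
Mass of Si per formula unit: 1 × 28.085 = 28.085 g.
Weight fraction Si = 28.085 / 154.569 = 0.1817.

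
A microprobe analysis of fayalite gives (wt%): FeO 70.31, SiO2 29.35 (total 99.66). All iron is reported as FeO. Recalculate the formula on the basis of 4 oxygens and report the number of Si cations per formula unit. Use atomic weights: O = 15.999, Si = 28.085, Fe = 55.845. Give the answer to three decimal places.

0.999 Si apfu

70.31 wt% FeO ÷ 71.844 g/mol = 0.97865 mol, giving 0.97865 Fe and 0.97865 O.
29.35 wt% SiO2 ÷ 60.083 g/mol = 0.48849 mol, giving 0.48849 Si and 0.97698 O.
Oxygen sums to 1.95563; scaling by 4/1.95563 = 2.04538 puts the formula on 4 O.
Si: 0.48849 × 2.04538 = 0.999 atoms per formula unit.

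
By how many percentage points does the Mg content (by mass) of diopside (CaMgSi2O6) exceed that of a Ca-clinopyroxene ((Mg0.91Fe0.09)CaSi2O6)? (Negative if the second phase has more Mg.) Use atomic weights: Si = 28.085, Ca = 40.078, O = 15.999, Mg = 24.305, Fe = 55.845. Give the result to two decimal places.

1.14 percentage points

Mg in CaMgSi2O6: molar mass 216.547 g/mol; 1×24.305 = 24.305 g → 11.22 wt%.
Mg in (Mg0.91Fe0.09)CaSi2O6: molar mass 219.386 g/mol; 0.91×24.305 = 22.118 g → 10.08 wt%.
Difference = 11.22 − 10.08 = 1.14 percentage points.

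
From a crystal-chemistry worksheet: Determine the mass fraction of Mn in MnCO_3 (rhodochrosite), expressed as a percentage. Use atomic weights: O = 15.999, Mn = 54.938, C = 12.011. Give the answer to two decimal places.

47.79 weight percent

M(MnCO_3) = 114.946 g/mol.
Mn contributes 1 × 54.938 = 54.938 g per mole.
54.938/114.946 = 0.4779 → 47.79%.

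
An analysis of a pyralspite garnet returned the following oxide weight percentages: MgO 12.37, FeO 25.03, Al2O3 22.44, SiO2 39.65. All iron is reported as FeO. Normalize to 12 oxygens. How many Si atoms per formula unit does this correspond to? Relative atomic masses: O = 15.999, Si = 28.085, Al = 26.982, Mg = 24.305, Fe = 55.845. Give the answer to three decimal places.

12.37 wt% MgO ÷ 40.304 g/mol = 0.30692 mol, giving 0.30692 Mg and 0.30692 O.
25.03 wt% FeO ÷ 71.844 g/mol = 0.34839 mol, giving 0.34839 Fe and 0.34839 O.
22.44 wt% Al2O3 ÷ 101.961 g/mol = 0.22008 mol, giving 0.44016 Al and 0.66024 O.
39.65 wt% SiO2 ÷ 60.083 g/mol = 0.65992 mol, giving 0.65992 Si and 1.31984 O.
Oxygen sums to 2.63539; scaling by 12/2.63539 = 4.55341 puts the formula on 12 O.
Si: 0.65992 × 4.55341 = 3.005 atoms per formula unit.

3.005 Si apfu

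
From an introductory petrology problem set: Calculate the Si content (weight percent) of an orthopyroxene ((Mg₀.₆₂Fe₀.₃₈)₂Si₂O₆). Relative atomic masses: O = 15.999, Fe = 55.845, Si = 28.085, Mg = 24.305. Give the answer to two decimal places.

24.99 weight percent

M((Mg₀.₆₂Fe₀.₃₈)₂Si₂O₆) = 224.744 g/mol.
Si contributes 2 × 28.085 = 56.170 g per mole.
56.170/224.744 = 0.2499 → 24.99%.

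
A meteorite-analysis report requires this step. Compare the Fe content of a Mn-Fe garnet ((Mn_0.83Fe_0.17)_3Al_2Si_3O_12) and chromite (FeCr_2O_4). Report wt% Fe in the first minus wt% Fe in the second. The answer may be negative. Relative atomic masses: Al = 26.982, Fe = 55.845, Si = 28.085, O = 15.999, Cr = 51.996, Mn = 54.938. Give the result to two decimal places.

-19.20 percentage points

Fe in (Mn_0.83Fe_0.17)_3Al_2Si_3O_12: molar mass 495.484 g/mol; 0.51×55.845 = 28.481 g → 5.75 wt%.
Fe in FeCr_2O_4: molar mass 223.833 g/mol; 1×55.845 = 55.845 g → 24.95 wt%.
Difference = 5.75 − 24.95 = -19.20 percentage points.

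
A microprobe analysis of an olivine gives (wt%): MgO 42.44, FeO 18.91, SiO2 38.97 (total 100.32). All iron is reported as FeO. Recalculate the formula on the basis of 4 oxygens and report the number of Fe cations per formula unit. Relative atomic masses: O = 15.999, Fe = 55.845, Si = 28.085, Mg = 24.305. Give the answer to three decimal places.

0.403 Fe apfu

42.44 wt% MgO ÷ 40.304 g/mol = 1.05300 mol, giving 1.05300 Mg and 1.05300 O.
18.91 wt% FeO ÷ 71.844 g/mol = 0.26321 mol, giving 0.26321 Fe and 0.26321 O.
38.97 wt% SiO2 ÷ 60.083 g/mol = 0.64860 mol, giving 0.64860 Si and 1.29720 O.
Oxygen sums to 2.61341; scaling by 4/2.61341 = 1.53057 puts the formula on 4 O.
Fe: 0.26321 × 1.53057 = 0.403 atoms per formula unit.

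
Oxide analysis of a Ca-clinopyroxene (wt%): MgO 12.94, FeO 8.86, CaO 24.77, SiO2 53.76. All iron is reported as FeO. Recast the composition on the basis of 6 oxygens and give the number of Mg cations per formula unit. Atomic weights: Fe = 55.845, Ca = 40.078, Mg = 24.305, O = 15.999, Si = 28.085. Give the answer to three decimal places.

MgO: 12.94/40.304 = 0.32106 mol → 0.32106 mol Mg, 0.32106 mol O.
FeO: 8.86/71.844 = 0.12332 mol → 0.12332 mol Fe, 0.12332 mol O.
CaO: 24.77/56.077 = 0.44171 mol → 0.44171 mol Ca, 0.44171 mol O.
SiO2: 53.76/60.083 = 0.89476 mol → 0.89476 mol Si, 1.78952 mol O.
Total oxygen = 2.67561 mol. Normalization factor = 6/2.67561 = 2.24248.
Mg per 6 O = 0.32106 × 2.24248 = 0.720.

0.720 Mg apfu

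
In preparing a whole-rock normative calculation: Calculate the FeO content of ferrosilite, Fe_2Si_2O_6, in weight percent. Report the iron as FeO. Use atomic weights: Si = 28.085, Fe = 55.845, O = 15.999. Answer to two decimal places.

54.46 wt%

Molar mass of Fe_2Si_2O_6 = 2·55.845 + 2·28.085 + 6·15.999 = 263.854 g/mol.
Each formula unit contains 2 Fe, equivalent to 2/1 = 2.0000 mol FeO.
M(FeO) = 1×55.845 + 1×15.999 = 71.844 g/mol.
Mass of FeO per formula unit = 2.0000 × 71.844 = 143.688 g.
FeO wt% = 143.688 / 263.854 × 100 = 54.46%.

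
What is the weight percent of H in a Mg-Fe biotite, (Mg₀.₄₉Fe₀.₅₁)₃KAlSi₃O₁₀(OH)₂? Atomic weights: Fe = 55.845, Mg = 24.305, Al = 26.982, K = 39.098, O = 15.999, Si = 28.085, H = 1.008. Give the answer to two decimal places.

0.43 mass %

Formula mass = 1.47*24.305 + 1.53*55.845 + 1*39.098 + 1*26.982 + 3*28.085 + 12*15.999 + 2*1.008 = 465.510 g/mol, of which 2.016 g is H.
So H makes up 2.016/465.510 = 0.0043 of the mass, i.e. 0.43%.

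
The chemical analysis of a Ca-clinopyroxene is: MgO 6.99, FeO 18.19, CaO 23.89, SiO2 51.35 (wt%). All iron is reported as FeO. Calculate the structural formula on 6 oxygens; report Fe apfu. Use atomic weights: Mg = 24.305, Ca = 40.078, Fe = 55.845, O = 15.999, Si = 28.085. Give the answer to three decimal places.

MgO (M=40.304): mol = 0.17343; Mg = 0.17343, O = 0.17343.
FeO (M=71.844): mol = 0.25319; Fe = 0.25319, O = 0.25319.
CaO (M=56.077): mol = 0.42602; Ca = 0.42602, O = 0.42602.
SiO2 (M=60.083): mol = 0.85465; Si = 0.85465, O = 1.70930.
ΣO = 2.56194; factor = 6/ΣO = 2.34198.
Fe apfu = 0.25319 × 2.34198 = 0.593.

0.593 Fe apfu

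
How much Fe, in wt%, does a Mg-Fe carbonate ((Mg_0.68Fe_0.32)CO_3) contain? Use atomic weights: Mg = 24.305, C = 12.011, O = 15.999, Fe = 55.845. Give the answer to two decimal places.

Molar mass of (Mg_0.68Fe_0.32)CO_3: 0.68·24.305 + 0.32·55.845 + 1·12.011 + 3·15.999 = 94.406 g/mol.
Mass of Fe per formula unit: 0.32 × 55.845 = 17.870 g.
Weight fraction Fe = 17.870 / 94.406 = 0.1893.

18.93 wt%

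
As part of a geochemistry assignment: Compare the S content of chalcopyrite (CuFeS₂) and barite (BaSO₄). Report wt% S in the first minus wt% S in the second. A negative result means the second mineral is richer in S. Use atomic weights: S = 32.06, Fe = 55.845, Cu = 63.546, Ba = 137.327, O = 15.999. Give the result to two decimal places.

S in CuFeS₂: molar mass 183.511 g/mol; 2×32.06 = 64.120 g → 34.94 wt%.
S in BaSO₄: molar mass 233.383 g/mol; 1×32.06 = 32.060 g → 13.74 wt%.
Difference = 34.94 − 13.74 = 21.20 percentage points.

21.20 percentage points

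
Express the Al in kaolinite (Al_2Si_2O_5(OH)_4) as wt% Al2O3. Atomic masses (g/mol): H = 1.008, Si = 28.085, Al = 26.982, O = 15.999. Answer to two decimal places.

39.50 wt%

M(Al_2Si_2O_5(OH)_4) = 258.157 g/mol; M(Al2O3) = 101.961 g/mol.
Moles Al2O3 per formula unit = 2 Al ÷ 2 = 1.0000.
Al2O3 fraction = (1.0000 × 101.961) / 258.157 = 101.961/258.157 = 0.3950.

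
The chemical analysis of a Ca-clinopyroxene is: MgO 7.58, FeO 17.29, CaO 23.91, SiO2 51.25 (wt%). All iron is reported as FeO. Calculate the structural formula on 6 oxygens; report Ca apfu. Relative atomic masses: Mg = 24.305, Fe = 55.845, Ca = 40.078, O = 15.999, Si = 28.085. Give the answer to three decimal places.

0.999 Ca apfu

MgO: 7.58/40.304 = 0.18807 mol → 0.18807 mol Mg, 0.18807 mol O.
FeO: 17.29/71.844 = 0.24066 mol → 0.24066 mol Fe, 0.24066 mol O.
CaO: 23.91/56.077 = 0.42638 mol → 0.42638 mol Ca, 0.42638 mol O.
SiO2: 51.25/60.083 = 0.85299 mol → 0.85299 mol Si, 1.70598 mol O.
Total oxygen = 2.56109 mol. Normalization factor = 6/2.56109 = 2.34275.
Ca per 6 O = 0.42638 × 2.34275 = 0.999.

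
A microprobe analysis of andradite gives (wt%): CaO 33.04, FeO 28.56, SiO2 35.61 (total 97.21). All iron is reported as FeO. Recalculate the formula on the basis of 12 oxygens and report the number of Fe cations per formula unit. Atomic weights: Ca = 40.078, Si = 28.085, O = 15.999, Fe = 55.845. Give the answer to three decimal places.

2.196 Fe apfu

33.04 wt% CaO ÷ 56.077 g/mol = 0.58919 mol, giving 0.58919 Ca and 0.58919 O.
28.56 wt% FeO ÷ 71.844 g/mol = 0.39753 mol, giving 0.39753 Fe and 0.39753 O.
35.61 wt% SiO2 ÷ 60.083 g/mol = 0.59268 mol, giving 0.59268 Si and 1.18536 O.
Oxygen sums to 2.17208; scaling by 12/2.17208 = 5.52466 puts the formula on 12 O.
Fe: 0.39753 × 5.52466 = 2.196 atoms per formula unit.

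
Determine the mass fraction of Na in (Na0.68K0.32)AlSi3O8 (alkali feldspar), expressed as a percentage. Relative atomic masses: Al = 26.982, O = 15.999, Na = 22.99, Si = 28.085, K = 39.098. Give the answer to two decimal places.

Molar mass of (Na0.68K0.32)AlSi3O8: 0.68·22.99 + 0.32·39.098 + 1·26.982 + 3·28.085 + 8·15.999 = 267.374 g/mol.
Mass of Na per formula unit: 0.68 × 22.99 = 15.633 g.
Weight fraction Na = 15.633 / 267.374 = 0.0585.

5.85 weight percent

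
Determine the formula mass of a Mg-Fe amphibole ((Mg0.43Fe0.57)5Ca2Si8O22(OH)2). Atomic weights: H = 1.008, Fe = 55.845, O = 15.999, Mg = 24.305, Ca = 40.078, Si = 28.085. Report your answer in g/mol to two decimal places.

902.24 g/mol

M = 2.15·24.305 + 2.85·55.845 + 2·40.078 + 8·28.085 + 24·15.999 + 2·1.008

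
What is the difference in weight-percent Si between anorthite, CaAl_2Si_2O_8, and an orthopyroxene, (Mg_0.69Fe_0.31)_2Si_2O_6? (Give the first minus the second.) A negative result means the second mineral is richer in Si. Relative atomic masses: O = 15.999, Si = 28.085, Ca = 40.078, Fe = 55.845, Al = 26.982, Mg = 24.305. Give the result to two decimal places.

M(CaAl_2Si_2O_8) = 278.204 g/mol, so wt% Si = 56.170/278.204 × 100 = 20.19%.
M((Mg_0.69Fe_0.31)_2Si_2O_6) = 220.329 g/mol, so wt% Si = 56.170/220.329 × 100 = 25.49%.
20.19 − 25.49 = -5.30 pp.

-5.30 percentage points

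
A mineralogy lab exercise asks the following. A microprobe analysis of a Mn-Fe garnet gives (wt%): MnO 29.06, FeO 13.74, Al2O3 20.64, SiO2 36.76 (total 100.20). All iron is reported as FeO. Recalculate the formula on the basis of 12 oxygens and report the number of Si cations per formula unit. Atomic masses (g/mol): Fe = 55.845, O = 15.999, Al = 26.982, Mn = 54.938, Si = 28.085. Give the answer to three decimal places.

3.019 Si apfu

MnO: 29.06/70.937 = 0.40966 mol → 0.40966 mol Mn, 0.40966 mol O.
FeO: 13.74/71.844 = 0.19125 mol → 0.19125 mol Fe, 0.19125 mol O.
Al2O3: 20.64/101.961 = 0.20243 mol → 0.40486 mol Al, 0.60729 mol O.
SiO2: 36.76/60.083 = 0.61182 mol → 0.61182 mol Si, 1.22364 mol O.
Total oxygen = 2.43184 mol. Normalization factor = 12/2.43184 = 4.93454.
Si per 12 O = 0.61182 × 4.93454 = 3.019.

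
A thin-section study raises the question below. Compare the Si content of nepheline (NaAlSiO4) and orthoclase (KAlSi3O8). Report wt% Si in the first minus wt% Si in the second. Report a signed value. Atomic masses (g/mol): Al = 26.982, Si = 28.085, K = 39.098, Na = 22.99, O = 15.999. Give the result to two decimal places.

-10.50 percentage points

Si in NaAlSiO4: molar mass 142.053 g/mol; 1×28.085 = 28.085 g → 19.77 wt%.
Si in KAlSi3O8: molar mass 278.327 g/mol; 3×28.085 = 84.255 g → 30.27 wt%.
Difference = 19.77 − 30.27 = -10.50 percentage points.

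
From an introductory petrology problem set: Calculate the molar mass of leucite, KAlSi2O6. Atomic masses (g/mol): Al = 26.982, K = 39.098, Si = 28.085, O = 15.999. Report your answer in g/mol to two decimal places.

218.24 g/mol

K: 1 × 39.098 = 39.0980
Al: 1 × 26.982 = 26.9820
Si: 2 × 28.085 = 56.1700
O: 6 × 15.999 = 95.9940
Summing the contributions gives the formula mass.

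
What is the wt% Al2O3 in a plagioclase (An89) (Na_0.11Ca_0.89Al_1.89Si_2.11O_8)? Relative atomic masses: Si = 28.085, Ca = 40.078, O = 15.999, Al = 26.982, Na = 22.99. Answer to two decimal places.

34.85 wt%

M(Na_0.11Ca_0.89Al_1.89Si_2.11O_8) = 276.446 g/mol; M(Al2O3) = 101.961 g/mol.
Moles Al2O3 per formula unit = 1.89 Al ÷ 2 = 0.9450.
Al2O3 fraction = (0.9450 × 101.961) / 276.446 = 96.353/276.446 = 0.3485.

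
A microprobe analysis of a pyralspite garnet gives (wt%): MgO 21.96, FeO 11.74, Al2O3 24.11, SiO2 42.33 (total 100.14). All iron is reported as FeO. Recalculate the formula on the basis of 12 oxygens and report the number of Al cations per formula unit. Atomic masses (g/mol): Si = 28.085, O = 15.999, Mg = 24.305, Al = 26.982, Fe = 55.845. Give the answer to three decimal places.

21.96 wt% MgO ÷ 40.304 g/mol = 0.54486 mol, giving 0.54486 Mg and 0.54486 O.
11.74 wt% FeO ÷ 71.844 g/mol = 0.16341 mol, giving 0.16341 Fe and 0.16341 O.
24.11 wt% Al2O3 ÷ 101.961 g/mol = 0.23646 mol, giving 0.47292 Al and 0.70938 O.
42.33 wt% SiO2 ÷ 60.083 g/mol = 0.70453 mol, giving 0.70453 Si and 1.40906 O.
Oxygen sums to 2.82671; scaling by 12/2.82671 = 4.24522 puts the formula on 12 O.
Al: 0.47292 × 4.24522 = 2.008 atoms per formula unit.

2.008 Al apfu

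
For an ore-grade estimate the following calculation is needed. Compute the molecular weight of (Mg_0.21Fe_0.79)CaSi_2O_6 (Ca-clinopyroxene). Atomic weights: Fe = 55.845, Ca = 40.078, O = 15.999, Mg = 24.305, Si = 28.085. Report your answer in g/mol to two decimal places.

The formula mass is the sum 0.21×24.305 + 0.79×55.845 + 1×40.078 + 2×28.085 + 6×15.999.

241.46 g/mol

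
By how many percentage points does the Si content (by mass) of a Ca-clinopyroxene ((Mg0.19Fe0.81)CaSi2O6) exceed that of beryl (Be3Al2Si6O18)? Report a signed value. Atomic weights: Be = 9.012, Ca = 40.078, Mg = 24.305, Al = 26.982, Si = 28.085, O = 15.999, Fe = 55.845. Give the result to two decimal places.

M((Mg0.19Fe0.81)CaSi2O6) = 242.094 g/mol, so wt% Si = 56.170/242.094 × 100 = 23.20%.
M(Be3Al2Si6O18) = 537.492 g/mol, so wt% Si = 168.510/537.492 × 100 = 31.35%.
23.20 − 31.35 = -8.15 pp.

-8.15 percentage points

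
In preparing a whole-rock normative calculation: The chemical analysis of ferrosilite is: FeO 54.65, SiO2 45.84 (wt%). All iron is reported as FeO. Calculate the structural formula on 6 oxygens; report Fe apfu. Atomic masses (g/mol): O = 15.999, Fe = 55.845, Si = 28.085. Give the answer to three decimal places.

1.996 Fe apfu

FeO (M=71.844): mol = 0.76068; Fe = 0.76068, O = 0.76068.
SiO2 (M=60.083): mol = 0.76294; Si = 0.76294, O = 1.52588.
ΣO = 2.28656; factor = 6/ΣO = 2.62403.
Fe apfu = 0.76068 × 2.62403 = 1.996.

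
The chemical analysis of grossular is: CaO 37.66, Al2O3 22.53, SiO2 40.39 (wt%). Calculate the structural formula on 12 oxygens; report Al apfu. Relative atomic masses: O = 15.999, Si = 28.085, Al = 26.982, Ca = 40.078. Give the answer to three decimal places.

CaO: 37.66/56.077 = 0.67158 mol → 0.67158 mol Ca, 0.67158 mol O.
Al2O3: 22.53/101.961 = 0.22097 mol → 0.44194 mol Al, 0.66291 mol O.
SiO2: 40.39/60.083 = 0.67224 mol → 0.67224 mol Si, 1.34448 mol O.
Total oxygen = 2.67897 mol. Normalization factor = 12/2.67897 = 4.47933.
Al per 12 O = 0.44194 × 4.47933 = 1.980.

1.980 Al apfu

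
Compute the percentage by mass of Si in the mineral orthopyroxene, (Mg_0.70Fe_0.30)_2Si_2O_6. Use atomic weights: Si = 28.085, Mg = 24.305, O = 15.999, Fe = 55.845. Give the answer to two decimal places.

Formula mass = 1.40×24.305 + 0.60×55.845 + 2×28.085 + 6×15.999 = 219.698 g/mol, of which 56.170 g is Si.
So Si makes up 56.170/219.698 = 0.2557 of the mass, i.e. 25.57%.

25.57 mass %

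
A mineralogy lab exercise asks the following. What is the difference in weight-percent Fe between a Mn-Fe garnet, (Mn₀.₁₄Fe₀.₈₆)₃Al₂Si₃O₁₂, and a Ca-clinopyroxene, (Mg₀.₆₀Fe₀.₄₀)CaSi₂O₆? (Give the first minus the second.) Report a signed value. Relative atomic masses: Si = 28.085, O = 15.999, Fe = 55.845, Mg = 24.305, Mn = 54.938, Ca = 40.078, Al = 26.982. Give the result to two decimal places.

First mineral: 144.080 g Fe in 497.361 g formula = 28.97 wt% Fe.
Second mineral: 22.338 g Fe in 229.163 g formula = 9.75 wt% Fe.
28.97% − 9.75% gives a difference of 19.22 percentage points.

19.22 percentage points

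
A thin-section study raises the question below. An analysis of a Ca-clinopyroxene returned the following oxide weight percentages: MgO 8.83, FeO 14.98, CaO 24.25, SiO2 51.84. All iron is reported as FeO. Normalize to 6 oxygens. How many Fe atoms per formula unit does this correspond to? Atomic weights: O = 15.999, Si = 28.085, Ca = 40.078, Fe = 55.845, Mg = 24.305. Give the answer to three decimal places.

0.484 Fe apfu

8.83 wt% MgO ÷ 40.304 g/mol = 0.21908 mol, giving 0.21908 Mg and 0.21908 O.
14.98 wt% FeO ÷ 71.844 g/mol = 0.20851 mol, giving 0.20851 Fe and 0.20851 O.
24.25 wt% CaO ÷ 56.077 g/mol = 0.43244 mol, giving 0.43244 Ca and 0.43244 O.
51.84 wt% SiO2 ÷ 60.083 g/mol = 0.86281 mol, giving 0.86281 Si and 1.72562 O.
Oxygen sums to 2.58565; scaling by 6/2.58565 = 2.32050 puts the formula on 6 O.
Fe: 0.20851 × 2.32050 = 0.484 atoms per formula unit.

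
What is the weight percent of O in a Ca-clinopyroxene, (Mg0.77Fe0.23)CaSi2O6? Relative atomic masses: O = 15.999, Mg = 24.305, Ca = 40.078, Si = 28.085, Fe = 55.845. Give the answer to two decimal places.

42.89 mass %

Formula mass = 0.77*24.305 + 0.23*55.845 + 1*40.078 + 2*28.085 + 6*15.999 = 223.801 g/mol, of which 95.994 g is O.
So O makes up 95.994/223.801 = 0.4289 of the mass, i.e. 42.89%.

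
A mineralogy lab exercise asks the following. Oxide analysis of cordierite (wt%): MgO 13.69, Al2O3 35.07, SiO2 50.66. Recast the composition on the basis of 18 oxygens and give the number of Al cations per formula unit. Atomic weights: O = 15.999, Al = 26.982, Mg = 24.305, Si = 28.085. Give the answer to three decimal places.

4.049 Al apfu

MgO: 13.69/40.304 = 0.33967 mol → 0.33967 mol Mg, 0.33967 mol O.
Al2O3: 35.07/101.961 = 0.34396 mol → 0.68792 mol Al, 1.03188 mol O.
SiO2: 50.66/60.083 = 0.84317 mol → 0.84317 mol Si, 1.68634 mol O.
Total oxygen = 3.05789 mol. Normalization factor = 18/3.05789 = 5.88641.
Al per 18 O = 0.68792 × 5.88641 = 4.049.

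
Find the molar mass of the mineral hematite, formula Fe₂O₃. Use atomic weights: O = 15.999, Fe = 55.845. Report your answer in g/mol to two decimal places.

159.69 g/mol

M = 2(55.845) + 3(15.999)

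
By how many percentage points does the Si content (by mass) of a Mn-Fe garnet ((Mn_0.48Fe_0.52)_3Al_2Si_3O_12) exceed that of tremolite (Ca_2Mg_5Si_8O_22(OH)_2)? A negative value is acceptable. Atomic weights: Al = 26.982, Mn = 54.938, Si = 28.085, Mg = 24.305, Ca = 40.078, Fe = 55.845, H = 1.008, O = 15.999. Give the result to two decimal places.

M((Mn_0.48Fe_0.52)_3Al_2Si_3O_12) = 496.436 g/mol, so wt% Si = 84.255/496.436 × 100 = 16.97%.
M(Ca_2Mg_5Si_8O_22(OH)_2) = 812.353 g/mol, so wt% Si = 224.680/812.353 × 100 = 27.66%.
16.97 − 27.66 = -10.69 pp.

-10.69 percentage points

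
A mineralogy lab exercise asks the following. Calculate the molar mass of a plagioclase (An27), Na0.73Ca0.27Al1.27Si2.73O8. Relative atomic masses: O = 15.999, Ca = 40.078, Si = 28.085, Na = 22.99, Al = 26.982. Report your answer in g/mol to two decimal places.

The formula mass is the sum 0.73(22.99) + 0.27(40.078) + 1.27(26.982) + 2.73(28.085) + 8(15.999).

266.53 g/mol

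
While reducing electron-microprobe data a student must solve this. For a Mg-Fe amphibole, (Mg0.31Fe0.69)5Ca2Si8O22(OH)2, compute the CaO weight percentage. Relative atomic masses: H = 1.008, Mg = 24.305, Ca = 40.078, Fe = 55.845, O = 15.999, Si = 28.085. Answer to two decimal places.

Molar mass of (Mg0.31Fe0.69)5Ca2Si8O22(OH)2 = 1.55·24.305 + 3.45·55.845 + 2·40.078 + 8·28.085 + 24·15.999 + 2·1.008 = 921.166 g/mol.
Each formula unit contains 2 Ca, equivalent to 2/1 = 2.0000 mol CaO.
M(CaO) = 1×40.078 + 1×15.999 = 56.077 g/mol.
Mass of CaO per formula unit = 2.0000 × 56.077 = 112.154 g.
CaO wt% = 112.154 / 921.166 × 100 = 12.18%.

12.18 wt%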